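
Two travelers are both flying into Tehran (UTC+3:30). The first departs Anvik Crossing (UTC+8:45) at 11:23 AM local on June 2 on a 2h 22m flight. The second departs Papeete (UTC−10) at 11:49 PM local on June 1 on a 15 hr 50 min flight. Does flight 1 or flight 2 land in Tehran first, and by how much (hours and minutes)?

Flight 1 in UTC: 11:23 AM − 8:45 = 2:38 AM on Jun 2.
+2 hours and 22 minutes → arrive 5:00 AM UTC on Jun 2.
Flight 2 in UTC: 11:49 PM + 10:00 = 9:49 AM on Jun 2.
+15 hours 50 minutes → arrive 1:39 AM UTC on Jun 3.
Flight 1 lands earlier by 20 hours 39 minutes.

the first, by 20 hours 39 minutes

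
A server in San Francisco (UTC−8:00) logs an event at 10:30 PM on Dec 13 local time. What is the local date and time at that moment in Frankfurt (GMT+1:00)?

In UTC: 10:30 PM + 8:00 = 6:30 AM on Dec 14.
Frankfurt is UTC+1:00: 6:30 AM + 1:00 = 7:30 AM on Dec 14.

7:30 AM on Dec 14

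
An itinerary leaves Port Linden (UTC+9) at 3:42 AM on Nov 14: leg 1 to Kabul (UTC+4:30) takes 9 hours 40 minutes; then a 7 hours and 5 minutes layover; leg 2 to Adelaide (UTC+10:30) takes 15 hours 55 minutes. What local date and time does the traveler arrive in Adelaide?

Convert departure to UTC: 3:42 AM − 9:00 = 6:42 PM UTC on Nov 13.
Add 9 hours 40 minutes leg 1 → 4:22 AM UTC (Nov 14).
Add 7 hours 5 minutes layover in Kabul → 11:27 AM UTC.
Add 15 hours 55 minutes leg 2 → 3:22 AM UTC (Nov 15).
Adelaide is UTC+10:30, so local arrival = 3:22 AM + 10:30 = 1:52 PM on Nov 15.

1:52 PM on November 15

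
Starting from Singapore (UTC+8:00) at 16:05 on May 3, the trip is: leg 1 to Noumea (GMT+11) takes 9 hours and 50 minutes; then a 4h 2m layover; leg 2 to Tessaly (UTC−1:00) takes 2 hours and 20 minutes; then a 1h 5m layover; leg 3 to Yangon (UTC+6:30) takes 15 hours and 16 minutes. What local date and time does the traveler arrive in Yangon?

23:08 on May 4

Convert departure to UTC: 16:05 − 8:00 = 08:05 UTC on May 3.
Add 9 hours 50 minutes leg 1 → 17:55 UTC.
Add 4 hours and 2 minutes layover in Noumea → 21:57 UTC.
Add 2 hours and 20 minutes leg 2 → 00:17 UTC (May 4).
Add 1 hour 5 minutes layover in Tessaly → 01:22 UTC.
Add 15 hours 16 minutes leg 3 → 16:38 UTC.
Yangon is UTC+6:30, so local arrival = 16:38 + 6:30 = 23:08 on May 4.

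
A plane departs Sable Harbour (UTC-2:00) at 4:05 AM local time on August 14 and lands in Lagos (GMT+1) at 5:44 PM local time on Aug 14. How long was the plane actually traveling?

10 hours 39 minutes

Departure in UTC: 4:05 AM + 2:00 = 6:05 AM on Aug 14.
Arrival in UTC: 5:44 PM − 1:00 = 4:44 PM on Aug 14.
Elapsed = 4:44 PM − 6:05 AM = 10 hours 39 minutes.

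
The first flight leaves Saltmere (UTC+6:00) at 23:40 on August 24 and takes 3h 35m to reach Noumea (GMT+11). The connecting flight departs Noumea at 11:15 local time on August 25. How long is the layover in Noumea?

3 hours

Convert departure to UTC: 23:40 − 6:00 = 17:40 UTC on Aug 24.
Add 3 hours and 35 minutes flight time → 21:15 UTC.
Noumea is UTC+11:00, so local arrival = 21:15 + 11:00 = 08:15 on Aug 25.
Layover = 11:15 − 08:15 = 3 hours.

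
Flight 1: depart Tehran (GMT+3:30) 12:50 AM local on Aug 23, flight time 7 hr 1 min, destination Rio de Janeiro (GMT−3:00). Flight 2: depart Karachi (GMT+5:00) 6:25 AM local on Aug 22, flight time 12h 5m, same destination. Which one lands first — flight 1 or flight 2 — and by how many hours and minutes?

the second, by 14 hours 51 minutes

Flight 1 in UTC: 12:50 AM − 3:30 = 9:20 PM on Aug 22.
+7 hours and 1 minute → arrive 4:21 AM UTC on Aug 23.
Flight 2 in UTC: 6:25 AM − 5:00 = 1:25 AM on Aug 22.
+12 hours 5 minutes → arrive 1:30 PM UTC on Aug 22.
Flight 2 lands earlier by 14 hours 51 minutes.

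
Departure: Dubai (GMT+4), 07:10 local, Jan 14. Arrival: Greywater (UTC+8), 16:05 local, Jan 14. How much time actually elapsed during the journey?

4 hours 55 minutes

Departure in UTC: 07:10 − 4:00 = 03:10 on Jan 14.
Arrival in UTC: 16:05 − 8:00 = 08:05 on Jan 14.
Elapsed = 08:05 − 03:10 = 4 hours 55 minutes.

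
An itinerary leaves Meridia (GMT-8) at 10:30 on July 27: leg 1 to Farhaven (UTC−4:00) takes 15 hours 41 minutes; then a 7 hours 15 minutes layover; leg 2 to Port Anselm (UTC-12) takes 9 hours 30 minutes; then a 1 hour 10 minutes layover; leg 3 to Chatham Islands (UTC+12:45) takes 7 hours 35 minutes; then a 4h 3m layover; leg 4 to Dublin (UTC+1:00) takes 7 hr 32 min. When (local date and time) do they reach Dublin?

Convert departure to UTC: 10:30 + 8:00 = 18:30 UTC on Jul 27.
Add 15 hours and 41 minutes leg 1 → 10:11 UTC (Jul 28).
Add 7 hours 15 minutes layover in Farhaven → 17:26 UTC.
Add 9 hours and 30 minutes leg 2 → 02:56 UTC (Jul 29).
Add 1 hour and 10 minutes layover in Port Anselm → 04:06 UTC.
Add 7 hours 35 minutes leg 3 → 11:41 UTC.
Add 4 hours 3 minutes layover in Chatham Islands → 15:44 UTC.
Add 7 hours 32 minutes leg 4 → 23:16 UTC.
Dublin is UTC+1:00, so local arrival = 23:16 + 1:00 = 00:16 on Jul 30.

00:16 on Jul 30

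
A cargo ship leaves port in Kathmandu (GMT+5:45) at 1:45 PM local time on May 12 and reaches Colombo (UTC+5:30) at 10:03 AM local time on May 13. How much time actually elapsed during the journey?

Colombo is 0:15 behind Kathmandu.
Clock-face elapsed time (ignoring zones) is 20 hours 18 minutes.
Actual elapsed = 20 hours 18 minutes + 0:15 = 20 hours 33 minutes.

20 hours 33 minutes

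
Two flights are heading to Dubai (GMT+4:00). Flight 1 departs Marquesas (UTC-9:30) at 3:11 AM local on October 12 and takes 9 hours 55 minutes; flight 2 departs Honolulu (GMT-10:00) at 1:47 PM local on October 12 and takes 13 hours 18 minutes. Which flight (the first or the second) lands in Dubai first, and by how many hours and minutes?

the first, by 14 hours 29 minutes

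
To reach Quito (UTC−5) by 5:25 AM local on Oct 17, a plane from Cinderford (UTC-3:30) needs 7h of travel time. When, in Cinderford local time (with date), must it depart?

11:55 PM on October 16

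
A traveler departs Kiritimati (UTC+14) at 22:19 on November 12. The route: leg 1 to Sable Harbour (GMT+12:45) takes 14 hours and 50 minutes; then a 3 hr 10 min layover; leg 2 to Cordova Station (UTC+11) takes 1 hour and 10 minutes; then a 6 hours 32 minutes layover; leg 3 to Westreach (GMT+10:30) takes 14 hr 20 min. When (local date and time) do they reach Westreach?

Convert departure to UTC: 22:19 − 14:00 = 08:19 UTC on Nov 12.
Add 14 hours and 50 minutes leg 1 → 23:09 UTC.
Add 3 hours 10 minutes layover in Sable Harbour → 02:19 UTC (Nov 13).
Add 1 hour 10 minutes leg 2 → 03:29 UTC.
Add 6 hours 32 minutes layover in Cordova Station → 10:01 UTC.
Add 14 hours and 20 minutes leg 3 → 00:21 UTC (Nov 14).
Westreach is UTC+10:30, so local arrival = 00:21 + 10:30 = 10:51 on Nov 14.

10:51 on November 14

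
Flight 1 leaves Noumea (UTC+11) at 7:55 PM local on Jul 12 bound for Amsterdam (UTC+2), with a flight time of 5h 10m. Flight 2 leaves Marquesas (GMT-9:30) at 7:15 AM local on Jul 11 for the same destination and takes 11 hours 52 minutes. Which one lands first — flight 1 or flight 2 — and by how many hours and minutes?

Flight 1 in UTC: 7:55 PM − 11:00 = 8:55 AM on Jul 12.
+5 hours 10 minutes → arrive 2:05 PM UTC on Jul 12.
Flight 2 in UTC: 7:15 AM + 9:30 = 4:45 PM on Jul 11.
+11 hours and 52 minutes → arrive 4:37 AM UTC on Jul 12.
Flight 2 lands earlier by 9 hours 28 minutes.

the second, by 9 hours 28 minutes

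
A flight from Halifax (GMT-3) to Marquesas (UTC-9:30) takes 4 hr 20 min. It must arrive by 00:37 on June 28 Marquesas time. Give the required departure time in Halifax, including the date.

02:47 on Jun 28

Target arrival in UTC: 00:37 + 9:30 = 10:07 on Jun 28.
Subtract 4 hours and 20 minutes → departure 05:47 UTC on Jun 28.
Halifax is UTC−3:00: 05:47 − 3:00 = 02:47 on Jun 28.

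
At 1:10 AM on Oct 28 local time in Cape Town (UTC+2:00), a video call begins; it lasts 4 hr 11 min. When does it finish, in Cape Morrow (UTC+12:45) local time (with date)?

Convert start to UTC: 1:10 AM − 2:00 = 11:10 PM UTC on Oct 27.
Add 4 hours 11 minutes duration → 3:21 AM UTC (Oct 28).
Cape Morrow is UTC+12:45, so local end time = 3:21 AM + 12:45 = 4:06 PM on Oct 28.

4:06 PM on Oct 28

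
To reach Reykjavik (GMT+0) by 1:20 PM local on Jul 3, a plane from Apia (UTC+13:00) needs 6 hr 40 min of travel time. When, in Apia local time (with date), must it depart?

Target arrival is already UTC: 1:20 PM on Jul 3.
Subtract 6 hours and 40 minutes → departure 6:40 AM UTC on Jul 3.
Apia is UTC+13:00: 6:40 AM + 13:00 = 7:40 PM on Jul 3.

7:40 PM on Jul 3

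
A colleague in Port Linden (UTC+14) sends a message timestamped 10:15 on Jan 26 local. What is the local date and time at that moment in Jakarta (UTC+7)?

In UTC: 10:15 − 14:00 = 20:15 on Jan 25.
Jakarta is UTC+7:00: 20:15 + 7:00 = 03:15 on Jan 26.

03:15 on January 26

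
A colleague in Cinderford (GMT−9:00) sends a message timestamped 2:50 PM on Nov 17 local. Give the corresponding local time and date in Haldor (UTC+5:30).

5:20 AM on November 18

In UTC: 2:50 PM + 9:00 = 11:50 PM on Nov 17.
Haldor is UTC+5:30: 11:50 PM + 5:30 = 5:20 AM on Nov 18.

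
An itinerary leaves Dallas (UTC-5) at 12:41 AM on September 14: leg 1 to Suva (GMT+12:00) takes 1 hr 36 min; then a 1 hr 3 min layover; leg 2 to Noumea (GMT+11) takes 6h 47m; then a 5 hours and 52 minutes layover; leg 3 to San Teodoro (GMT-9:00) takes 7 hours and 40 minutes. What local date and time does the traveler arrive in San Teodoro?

Convert departure to UTC: 12:41 AM + 5:00 = 5:41 AM UTC on Sep 14.
Add 1 hour and 36 minutes leg 1 → 7:17 AM UTC.
Add 1 hour 3 minutes layover in Suva → 8:20 AM UTC.
Add 6 hours and 47 minutes leg 2 → 3:07 PM UTC.
Add 5 hours and 52 minutes layover in Noumea → 8:59 PM UTC.
Add 7 hours and 40 minutes leg 3 → 4:39 AM UTC (Sep 15).
San Teodoro is UTC−9:00, so local arrival = 4:39 AM − 9:00 = 7:39 PM on Sep 14.

7:39 PM on September 14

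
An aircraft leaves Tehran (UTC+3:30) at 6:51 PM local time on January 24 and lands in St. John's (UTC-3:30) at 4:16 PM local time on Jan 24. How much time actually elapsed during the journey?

4 hours 25 minutes

Departure in UTC: 6:51 PM − 3:30 = 3:21 PM on Jan 24.
Arrival in UTC: 4:16 PM + 3:30 = 7:46 PM on Jan 24.
Elapsed = 7:46 PM − 3:21 PM = 4 hours 25 minutes.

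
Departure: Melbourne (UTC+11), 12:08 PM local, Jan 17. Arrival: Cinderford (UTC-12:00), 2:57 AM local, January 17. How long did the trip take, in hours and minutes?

Departure in UTC: 12:08 PM − 11:00 = 1:08 AM on Jan 17.
Arrival in UTC: 2:57 AM + 12:00 = 2:57 PM on Jan 17.
Elapsed = 2:57 PM − 1:08 AM = 13 hours 49 minutes.

13 hours 49 minutes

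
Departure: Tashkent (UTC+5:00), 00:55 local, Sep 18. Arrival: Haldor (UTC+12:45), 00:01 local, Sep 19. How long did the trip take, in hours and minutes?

15 hours 21 minutes

Departure in UTC: 00:55 − 5:00 = 19:55 on Sep 17.
Arrival in UTC: 00:01 − 12:45 = 11:16 on Sep 18.
Elapsed = 11:16 − 19:55 (+1 day) = 15 hours 21 minutes.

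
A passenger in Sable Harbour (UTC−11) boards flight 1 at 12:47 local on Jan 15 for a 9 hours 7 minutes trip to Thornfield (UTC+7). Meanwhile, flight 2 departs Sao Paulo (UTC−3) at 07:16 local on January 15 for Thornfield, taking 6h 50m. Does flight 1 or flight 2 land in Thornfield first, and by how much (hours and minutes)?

Flight 1 in UTC: 12:47 + 11:00 = 23:47 on Jan 15.
+9 hours and 7 minutes → arrive 08:54 UTC on Jan 16.
Flight 2 in UTC: 07:16 + 3:00 = 10:16 on Jan 15.
+6 hours and 50 minutes → arrive 17:06 UTC on Jan 15.
Flight 2 lands earlier by 15 hours 48 minutes.

the second, by 15 hours 48 minutes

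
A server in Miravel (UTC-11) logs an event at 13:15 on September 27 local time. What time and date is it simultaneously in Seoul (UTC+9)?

Seoul is 20:00 ahead of Miravel.
Shift by the zone difference: 13:15 + 20:00 = 09:15 on Sep 28 in Seoul.

09:15 on September 28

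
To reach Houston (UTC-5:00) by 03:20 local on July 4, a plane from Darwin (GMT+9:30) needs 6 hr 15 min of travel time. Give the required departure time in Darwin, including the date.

Target arrival in UTC: 03:20 + 5:00 = 08:20 on Jul 4.
Subtract 6 hours and 15 minutes → departure 02:05 UTC on Jul 4.
Darwin is UTC+9:30: 02:05 + 9:30 = 11:35 on Jul 4.

11:35 on Jul 4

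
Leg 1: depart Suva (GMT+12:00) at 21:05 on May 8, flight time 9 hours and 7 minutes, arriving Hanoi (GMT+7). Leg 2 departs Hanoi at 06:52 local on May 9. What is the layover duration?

Convert departure to UTC: 21:05 − 12:00 = 09:05 UTC on May 8.
Add 9 hours 7 minutes flight time → 18:12 UTC.
Hanoi is UTC+7:00, so local arrival = 18:12 + 7:00 = 01:12 on May 9.
Layover = 06:52 − 01:12 = 5 hours 40 minutes.

5 hours 40 minutes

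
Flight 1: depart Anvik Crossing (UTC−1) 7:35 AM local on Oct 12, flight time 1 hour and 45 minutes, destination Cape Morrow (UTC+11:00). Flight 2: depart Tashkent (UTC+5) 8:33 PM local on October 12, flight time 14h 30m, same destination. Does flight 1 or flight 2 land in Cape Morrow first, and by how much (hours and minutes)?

the first, by 19 hours 43 minutes

Flight 1 in UTC: 7:35 AM + 1:00 = 8:35 AM on Oct 12.
+1 hour and 45 minutes → arrive 10:20 AM UTC on Oct 12.
Flight 2 in UTC: 8:33 PM − 5:00 = 3:33 PM on Oct 12.
+14 hours 30 minutes → arrive 6:03 AM UTC on Oct 13.
Flight 1 lands earlier by 19 hours 43 minutes.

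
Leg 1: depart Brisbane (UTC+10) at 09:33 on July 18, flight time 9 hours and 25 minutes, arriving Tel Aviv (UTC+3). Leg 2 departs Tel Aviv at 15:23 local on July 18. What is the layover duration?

3 hours 25 minutes

Convert departure to UTC: 09:33 − 10:00 = 23:33 UTC on Jul 17.
Add 9 hours 25 minutes flight time → 08:58 UTC (Jul 18).
Tel Aviv is UTC+3:00, so local arrival = 08:58 + 3:00 = 11:58 on Jul 18.
Layover = 15:23 − 11:58 = 3 hours 25 minutes.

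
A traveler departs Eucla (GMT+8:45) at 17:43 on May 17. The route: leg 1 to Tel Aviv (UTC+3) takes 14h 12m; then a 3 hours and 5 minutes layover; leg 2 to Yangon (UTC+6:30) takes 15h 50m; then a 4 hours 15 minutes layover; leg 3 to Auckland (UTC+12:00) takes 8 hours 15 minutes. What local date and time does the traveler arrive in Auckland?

Convert departure to UTC: 17:43 − 8:45 = 08:58 UTC on May 17.
Add 14 hours and 12 minutes leg 1 → 23:10 UTC.
Add 3 hours 5 minutes layover in Tel Aviv → 02:15 UTC (May 18).
Add 15 hours and 50 minutes leg 2 → 18:05 UTC.
Add 4 hours 15 minutes layover in Yangon → 22:20 UTC.
Add 8 hours 15 minutes leg 3 → 06:35 UTC (May 19).
Auckland is UTC+12:00, so local arrival = 06:35 + 12:00 = 18:35 on May 19.

18:35 on May 19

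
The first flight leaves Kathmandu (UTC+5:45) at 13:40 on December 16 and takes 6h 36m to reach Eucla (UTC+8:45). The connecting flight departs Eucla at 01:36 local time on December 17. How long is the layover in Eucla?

2 hours 20 minutes

Convert departure to UTC: 13:40 − 5:45 = 07:55 UTC on Dec 16.
Add 6 hours 36 minutes flight time → 14:31 UTC.
Eucla is UTC+8:45, so local arrival = 14:31 + 8:45 = 23:16 on Dec 16.
Layover = 01:36 − 23:16 (+1 day) = 2 hours 20 minutes.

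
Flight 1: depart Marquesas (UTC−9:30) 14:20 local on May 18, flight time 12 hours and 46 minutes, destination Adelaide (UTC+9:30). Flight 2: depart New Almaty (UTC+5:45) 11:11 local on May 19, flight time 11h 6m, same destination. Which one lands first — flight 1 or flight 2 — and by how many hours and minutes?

Flight 1 in UTC: 14:20 + 9:30 = 23:50 on May 18.
+12 hours 46 minutes → arrive 12:36 UTC on May 19.
Flight 2 in UTC: 11:11 − 5:45 = 05:26 on May 19.
+11 hours 6 minutes → arrive 16:32 UTC on May 19.
Flight 1 lands earlier by 3 hours 56 minutes.

the first, by 3 hours 56 minutes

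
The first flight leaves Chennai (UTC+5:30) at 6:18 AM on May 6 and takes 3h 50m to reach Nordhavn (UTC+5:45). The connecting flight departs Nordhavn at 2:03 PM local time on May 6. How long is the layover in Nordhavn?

Convert departure to UTC: 6:18 AM − 5:30 = 12:48 AM UTC on May 6.
Add 3 hours 50 minutes flight time → 4:38 AM UTC.
Nordhavn is UTC+5:45, so local arrival = 4:38 AM + 5:45 = 10:23 AM on May 6.
Layover = 2:03 PM − 10:23 AM = 3 hours 40 minutes.

3 hours 40 minutes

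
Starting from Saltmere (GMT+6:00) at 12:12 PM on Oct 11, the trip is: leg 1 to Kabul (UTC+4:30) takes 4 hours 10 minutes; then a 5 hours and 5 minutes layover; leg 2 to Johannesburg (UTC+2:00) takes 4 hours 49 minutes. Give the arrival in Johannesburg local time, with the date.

10:16 PM on October 11

Convert departure to UTC: 12:12 PM − 6:00 = 6:12 AM UTC on Oct 11.
Add 4 hours and 10 minutes leg 1 → 10:22 AM UTC.
Add 5 hours 5 minutes layover in Kabul → 3:27 PM UTC.
Add 4 hours and 49 minutes leg 2 → 8:16 PM UTC.
Johannesburg is UTC+2:00, so local arrival = 8:16 PM + 2:00 = 10:16 PM on Oct 11.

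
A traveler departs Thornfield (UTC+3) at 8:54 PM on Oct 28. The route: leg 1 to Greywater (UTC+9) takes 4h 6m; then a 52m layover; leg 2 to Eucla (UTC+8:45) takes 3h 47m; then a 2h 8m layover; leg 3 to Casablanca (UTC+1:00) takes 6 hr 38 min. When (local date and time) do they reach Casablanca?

Convert departure to UTC: 8:54 PM − 3:00 = 5:54 PM UTC on Oct 28.
Add 4 hours 6 minutes leg 1 → 10:00 PM UTC.
Add 52 minutes layover in Greywater → 10:52 PM UTC.
Add 3 hours 47 minutes leg 2 → 2:39 AM UTC (Oct 29).
Add 2 hours 8 minutes layover in Eucla → 4:47 AM UTC.
Add 6 hours 38 minutes leg 3 → 11:25 AM UTC.
Casablanca is UTC+1:00, so local arrival = 11:25 AM + 1:00 = 12:25 PM on Oct 29.

12:25 PM on October 29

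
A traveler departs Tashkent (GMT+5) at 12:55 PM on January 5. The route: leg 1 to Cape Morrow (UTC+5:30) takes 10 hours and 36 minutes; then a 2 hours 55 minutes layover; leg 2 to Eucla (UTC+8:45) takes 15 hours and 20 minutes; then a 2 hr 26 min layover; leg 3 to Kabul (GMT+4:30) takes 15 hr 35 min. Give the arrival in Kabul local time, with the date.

Convert departure to UTC: 12:55 PM − 5:00 = 7:55 AM UTC on Jan 5.
Add 10 hours 36 minutes leg 1 → 6:31 PM UTC.
Add 2 hours 55 minutes layover in Cape Morrow → 9:26 PM UTC.
Add 15 hours and 20 minutes leg 2 → 12:46 PM UTC (Jan 6).
Add 2 hours and 26 minutes layover in Eucla → 3:12 PM UTC.
Add 15 hours and 35 minutes leg 3 → 6:47 AM UTC (Jan 7).
Kabul is UTC+4:30, so local arrival = 6:47 AM + 4:30 = 11:17 AM on Jan 7.

11:17 AM on January 7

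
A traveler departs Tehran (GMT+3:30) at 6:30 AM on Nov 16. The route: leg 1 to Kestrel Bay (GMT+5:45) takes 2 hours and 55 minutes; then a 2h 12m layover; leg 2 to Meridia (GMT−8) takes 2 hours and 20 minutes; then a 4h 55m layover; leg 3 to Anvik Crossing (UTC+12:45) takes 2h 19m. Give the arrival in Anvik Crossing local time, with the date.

Convert departure to UTC: 6:30 AM − 3:30 = 3:00 AM UTC on Nov 16.
Add 2 hours 55 minutes leg 1 → 5:55 AM UTC.
Add 2 hours and 12 minutes layover in Kestrel Bay → 8:07 AM UTC.
Add 2 hours 20 minutes leg 2 → 10:27 AM UTC.
Add 4 hours and 55 minutes layover in Meridia → 3:22 PM UTC.
Add 2 hours 19 minutes leg 3 → 5:41 PM UTC.
Anvik Crossing is UTC+12:45, so local arrival = 5:41 PM + 12:45 = 6:26 AM on Nov 17.

6:26 AM on November 17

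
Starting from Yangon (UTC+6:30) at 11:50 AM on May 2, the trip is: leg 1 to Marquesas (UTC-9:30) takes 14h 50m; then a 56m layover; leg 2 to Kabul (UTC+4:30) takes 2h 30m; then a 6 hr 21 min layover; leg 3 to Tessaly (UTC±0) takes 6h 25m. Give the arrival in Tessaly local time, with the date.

Convert departure to UTC: 11:50 AM − 6:30 = 5:20 AM UTC on May 2.
Add 14 hours and 50 minutes leg 1 → 8:10 PM UTC.
Add 56 minutes layover in Marquesas → 9:06 PM UTC.
Add 2 hours 30 minutes leg 2 → 11:36 PM UTC.
Add 6 hours and 21 minutes layover in Kabul → 5:57 AM UTC (May 3).
Add 6 hours 25 minutes leg 3 → 12:22 PM UTC.
Tessaly is UTC+0, so local arrival is the same: 12:22 PM on May 3.

12:22 PM on May 3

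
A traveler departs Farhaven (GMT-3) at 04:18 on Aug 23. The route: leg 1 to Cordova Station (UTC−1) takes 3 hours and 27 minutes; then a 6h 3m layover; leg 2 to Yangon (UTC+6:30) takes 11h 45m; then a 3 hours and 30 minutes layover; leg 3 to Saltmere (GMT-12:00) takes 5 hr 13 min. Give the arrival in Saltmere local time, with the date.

01:16 on Aug 24

Convert departure to UTC: 04:18 + 3:00 = 07:18 UTC on Aug 23.
Add 3 hours 27 minutes leg 1 → 10:45 UTC.
Add 6 hours and 3 minutes layover in Cordova Station → 16:48 UTC.
Add 11 hours 45 minutes leg 2 → 04:33 UTC (Aug 24).
Add 3 hours 30 minutes layover in Yangon → 08:03 UTC.
Add 5 hours 13 minutes leg 3 → 13:16 UTC.
Saltmere is UTC−12:00, so local arrival = 13:16 − 12:00 = 01:16 on Aug 24.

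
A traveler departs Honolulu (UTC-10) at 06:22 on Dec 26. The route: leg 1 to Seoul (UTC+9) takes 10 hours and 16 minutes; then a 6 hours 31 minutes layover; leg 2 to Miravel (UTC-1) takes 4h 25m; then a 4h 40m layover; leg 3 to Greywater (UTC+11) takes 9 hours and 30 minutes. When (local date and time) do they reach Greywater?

14:44 on Dec 28

Convert departure to UTC: 06:22 + 10:00 = 16:22 UTC on Dec 26.
Add 10 hours 16 minutes leg 1 → 02:38 UTC (Dec 27).
Add 6 hours and 31 minutes layover in Seoul → 09:09 UTC.
Add 4 hours 25 minutes leg 2 → 13:34 UTC.
Add 4 hours and 40 minutes layover in Miravel → 18:14 UTC.
Add 9 hours 30 minutes leg 3 → 03:44 UTC (Dec 28).
Greywater is UTC+11:00, so local arrival = 03:44 + 11:00 = 14:44 on Dec 28.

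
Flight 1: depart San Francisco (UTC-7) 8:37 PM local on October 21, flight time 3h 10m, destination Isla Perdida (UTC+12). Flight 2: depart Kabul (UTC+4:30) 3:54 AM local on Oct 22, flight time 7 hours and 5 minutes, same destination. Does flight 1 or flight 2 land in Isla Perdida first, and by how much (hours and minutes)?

the second, by 18 minutes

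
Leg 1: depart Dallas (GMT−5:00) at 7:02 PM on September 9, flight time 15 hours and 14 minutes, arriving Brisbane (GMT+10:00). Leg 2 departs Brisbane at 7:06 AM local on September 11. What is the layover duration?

Convert departure to UTC: 7:02 PM + 5:00 = 12:02 AM UTC on Sep 10.
Add 15 hours and 14 minutes flight time → 3:16 PM UTC.
Brisbane is UTC+10:00, so local arrival = 3:16 PM + 10:00 = 1:16 AM on Sep 11.
Layover = 7:06 AM − 1:16 AM = 5 hours 50 minutes.

5 hours 50 minutes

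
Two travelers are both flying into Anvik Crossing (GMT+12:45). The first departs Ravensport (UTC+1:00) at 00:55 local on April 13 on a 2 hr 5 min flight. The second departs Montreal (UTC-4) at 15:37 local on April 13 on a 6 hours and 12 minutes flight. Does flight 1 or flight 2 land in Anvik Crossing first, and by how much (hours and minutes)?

Flight 1 in UTC: 00:55 − 1:00 = 23:55 on Apr 12.
+2 hours and 5 minutes → arrive 02:00 UTC on Apr 13.
Flight 2 in UTC: 15:37 + 4:00 = 19:37 on Apr 13.
+6 hours and 12 minutes → arrive 01:49 UTC on Apr 14.
Flight 1 lands earlier by 23 hours 49 minutes.

the first, by 23 hours 49 minutes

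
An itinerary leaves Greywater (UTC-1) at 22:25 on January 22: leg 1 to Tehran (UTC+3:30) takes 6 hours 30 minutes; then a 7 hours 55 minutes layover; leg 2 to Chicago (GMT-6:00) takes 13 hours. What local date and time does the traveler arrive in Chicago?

20:50 on January 23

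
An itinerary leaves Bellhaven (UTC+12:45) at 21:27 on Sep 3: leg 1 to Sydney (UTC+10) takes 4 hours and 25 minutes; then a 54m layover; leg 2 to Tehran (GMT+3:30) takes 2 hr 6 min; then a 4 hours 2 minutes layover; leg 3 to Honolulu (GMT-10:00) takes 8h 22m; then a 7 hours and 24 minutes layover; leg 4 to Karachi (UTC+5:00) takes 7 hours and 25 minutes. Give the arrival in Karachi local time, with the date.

00:20 on Sep 5

Convert departure to UTC: 21:27 − 12:45 = 08:42 UTC on Sep 3.
Add 4 hours 25 minutes leg 1 → 13:07 UTC.
Add 54 minutes layover in Sydney → 14:01 UTC.
Add 2 hours 6 minutes leg 2 → 16:07 UTC.
Add 4 hours 2 minutes layover in Tehran → 20:09 UTC.
Add 8 hours and 22 minutes leg 3 → 04:31 UTC (Sep 4).
Add 7 hours and 24 minutes layover in Honolulu → 11:55 UTC.
Add 7 hours and 25 minutes leg 4 → 19:20 UTC.
Karachi is UTC+5:00, so local arrival = 19:20 + 5:00 = 00:20 on Sep 5.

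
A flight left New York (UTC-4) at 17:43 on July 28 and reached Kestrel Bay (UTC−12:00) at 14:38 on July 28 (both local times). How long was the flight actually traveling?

Departure in UTC: 17:43 + 4:00 = 21:43 on Jul 28.
Arrival in UTC: 14:38 + 12:00 = 02:38 on Jul 29.
Elapsed = 02:38 − 21:43 (+1 day) = 4 hours 55 minutes.

4 hours 55 minutes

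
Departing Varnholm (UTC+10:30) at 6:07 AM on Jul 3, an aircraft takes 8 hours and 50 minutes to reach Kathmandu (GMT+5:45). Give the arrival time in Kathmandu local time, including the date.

10:12 AM on Jul 3

Convert departure to UTC: 6:07 AM − 10:30 = 7:37 PM UTC on Jul 2.
Add 8 hours and 50 minutes travel time → 4:27 AM UTC (Jul 3).
Kathmandu is UTC+5:45, so local arrival = 4:27 AM + 5:45 = 10:12 AM on Jul 3.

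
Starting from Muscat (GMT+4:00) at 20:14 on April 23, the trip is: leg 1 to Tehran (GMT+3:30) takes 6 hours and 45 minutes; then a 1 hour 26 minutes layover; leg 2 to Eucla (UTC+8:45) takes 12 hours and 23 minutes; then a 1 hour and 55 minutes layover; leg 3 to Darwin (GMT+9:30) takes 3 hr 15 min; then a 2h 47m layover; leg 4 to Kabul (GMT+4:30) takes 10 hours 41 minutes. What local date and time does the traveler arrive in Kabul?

Convert departure to UTC: 20:14 − 4:00 = 16:14 UTC on Apr 23.
Add 6 hours 45 minutes leg 1 → 22:59 UTC.
Add 1 hour 26 minutes layover in Tehran → 00:25 UTC (Apr 24).
Add 12 hours 23 minutes leg 2 → 12:48 UTC.
Add 1 hour 55 minutes layover in Eucla → 14:43 UTC.
Add 3 hours 15 minutes leg 3 → 17:58 UTC.
Add 2 hours 47 minutes layover in Darwin → 20:45 UTC.
Add 10 hours and 41 minutes leg 4 → 07:26 UTC (Apr 25).
Kabul is UTC+4:30, so local arrival = 07:26 + 4:30 = 11:56 on Apr 25.

11:56 on April 25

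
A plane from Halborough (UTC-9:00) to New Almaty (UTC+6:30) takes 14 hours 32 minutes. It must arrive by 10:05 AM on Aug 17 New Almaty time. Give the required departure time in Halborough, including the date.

4:03 AM on Aug 16

Target arrival in UTC: 10:05 AM − 6:30 = 3:35 AM on Aug 17.
Subtract 14 hours and 32 minutes → departure 1:03 PM UTC on Aug 16.
Halborough is UTC−9:00: 1:03 PM − 9:00 = 4:03 AM on Aug 16.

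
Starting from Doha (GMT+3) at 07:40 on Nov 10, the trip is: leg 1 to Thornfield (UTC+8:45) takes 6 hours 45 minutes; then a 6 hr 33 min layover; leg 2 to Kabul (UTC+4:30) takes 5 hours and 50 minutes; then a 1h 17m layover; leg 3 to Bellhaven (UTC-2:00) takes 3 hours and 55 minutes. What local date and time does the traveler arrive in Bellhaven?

Convert departure to UTC: 07:40 − 3:00 = 04:40 UTC on Nov 10.
Add 6 hours and 45 minutes leg 1 → 11:25 UTC.
Add 6 hours 33 minutes layover in Thornfield → 17:58 UTC.
Add 5 hours 50 minutes leg 2 → 23:48 UTC.
Add 1 hour 17 minutes layover in Kabul → 01:05 UTC (Nov 11).
Add 3 hours 55 minutes leg 3 → 05:00 UTC.
Bellhaven is UTC−2:00, so local arrival = 05:00 − 2:00 = 03:00 on Nov 11.

03:00 on November 11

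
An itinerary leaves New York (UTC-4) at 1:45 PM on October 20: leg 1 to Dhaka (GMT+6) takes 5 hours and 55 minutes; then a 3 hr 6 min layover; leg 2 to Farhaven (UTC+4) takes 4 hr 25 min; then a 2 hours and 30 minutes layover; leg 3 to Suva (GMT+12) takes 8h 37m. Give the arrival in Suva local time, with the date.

6:18 AM on October 22

Convert departure to UTC: 1:45 PM + 4:00 = 5:45 PM UTC on Oct 20.
Add 5 hours 55 minutes leg 1 → 11:40 PM UTC.
Add 3 hours and 6 minutes layover in Dhaka → 2:46 AM UTC (Oct 21).
Add 4 hours 25 minutes leg 2 → 7:11 AM UTC.
Add 2 hours and 30 minutes layover in Farhaven → 9:41 AM UTC.
Add 8 hours 37 minutes leg 3 → 6:18 PM UTC.
Suva is UTC+12:00, so local arrival = 6:18 PM + 12:00 = 6:18 AM on Oct 22.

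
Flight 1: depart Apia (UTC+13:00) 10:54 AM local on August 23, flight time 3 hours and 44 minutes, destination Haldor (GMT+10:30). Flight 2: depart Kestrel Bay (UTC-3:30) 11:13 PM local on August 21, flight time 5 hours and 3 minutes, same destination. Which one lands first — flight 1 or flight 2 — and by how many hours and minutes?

the second, by 17 hours 52 minutes

Flight 1 in UTC: 10:54 AM − 13:00 = 9:54 PM on Aug 22.
+3 hours and 44 minutes → arrive 1:38 AM UTC on Aug 23.
Flight 2 in UTC: 11:13 PM + 3:30 = 2:43 AM on Aug 22.
+5 hours and 3 minutes → arrive 7:46 AM UTC on Aug 22.
Flight 2 lands earlier by 17 hours 52 minutes.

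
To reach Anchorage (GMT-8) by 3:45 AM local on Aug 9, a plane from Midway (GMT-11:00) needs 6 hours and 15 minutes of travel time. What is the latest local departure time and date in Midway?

Target arrival in UTC: 3:45 AM + 8:00 = 11:45 AM on Aug 9.
Subtract 6 hours 15 minutes → departure 5:30 AM UTC on Aug 9.
Midway is UTC−11:00: 5:30 AM − 11:00 = 6:30 PM on Aug 8.

6:30 PM on Aug 8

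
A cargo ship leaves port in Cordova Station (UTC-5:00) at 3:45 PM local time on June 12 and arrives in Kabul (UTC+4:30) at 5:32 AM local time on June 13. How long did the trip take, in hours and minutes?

Departure in UTC: 3:45 PM + 5:00 = 8:45 PM on Jun 12.
Arrival in UTC: 5:32 AM − 4:30 = 1:02 AM on Jun 13.
Elapsed = 1:02 AM − 8:45 PM (+1 day) = 4 hours 17 minutes.

4 hours 17 minutes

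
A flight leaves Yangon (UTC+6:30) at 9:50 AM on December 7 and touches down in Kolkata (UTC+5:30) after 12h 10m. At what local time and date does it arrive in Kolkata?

9:00 PM on December 7

Kolkata is 1:00 behind Yangon.
After 12 hours and 10 minutes it is 10:00 PM in Yangon.
Shift by the zone difference: 10:00 PM − 1:00 = 9:00 PM on Dec 7 in Kolkata.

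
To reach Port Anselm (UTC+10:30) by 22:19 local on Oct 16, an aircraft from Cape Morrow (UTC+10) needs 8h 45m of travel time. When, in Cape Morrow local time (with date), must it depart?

13:04 on Oct 16

Target arrival in UTC: 22:19 − 10:30 = 11:49 on Oct 16.
Subtract 8 hours 45 minutes → departure 03:04 UTC on Oct 16.
Cape Morrow is UTC+10:00: 03:04 + 10:00 = 13:04 on Oct 16.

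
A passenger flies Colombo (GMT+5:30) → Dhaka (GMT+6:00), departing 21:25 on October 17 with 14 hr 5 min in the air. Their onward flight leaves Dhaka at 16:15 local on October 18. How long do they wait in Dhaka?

4 hours 15 minutes

Convert departure to UTC: 21:25 − 5:30 = 15:55 UTC on Oct 17.
Add 14 hours 5 minutes flight time → 06:00 UTC (Oct 18).
Dhaka is UTC+6:00, so local arrival = 06:00 + 6:00 = 12:00 on Oct 18.
Layover = 16:15 − 12:00 = 4 hours 15 minutes.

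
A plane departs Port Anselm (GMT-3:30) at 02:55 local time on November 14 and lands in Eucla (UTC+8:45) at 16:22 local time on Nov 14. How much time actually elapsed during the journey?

1 hour 12 minutes

Departure in UTC: 02:55 + 3:30 = 06:25 on Nov 14.
Arrival in UTC: 16:22 − 8:45 = 07:37 on Nov 14.
Elapsed = 07:37 − 06:25 = 1 hour 12 minutes.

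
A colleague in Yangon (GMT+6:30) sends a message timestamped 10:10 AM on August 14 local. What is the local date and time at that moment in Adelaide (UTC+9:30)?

Adelaide is 3:00 ahead of Yangon.
Shift by the zone difference: 10:10 AM + 3:00 = 1:10 PM on Aug 14 in Adelaide.

1:10 PM on August 14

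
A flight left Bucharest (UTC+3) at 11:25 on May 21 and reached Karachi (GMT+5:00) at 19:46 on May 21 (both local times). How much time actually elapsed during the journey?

6 hours 21 minutes

Karachi is 2:00 ahead of Bucharest.
Clock-face elapsed time (ignoring zones) is 8 hours 21 minutes.
Actual elapsed = 8 hours 21 minutes − 2:00 = 6 hours 21 minutes.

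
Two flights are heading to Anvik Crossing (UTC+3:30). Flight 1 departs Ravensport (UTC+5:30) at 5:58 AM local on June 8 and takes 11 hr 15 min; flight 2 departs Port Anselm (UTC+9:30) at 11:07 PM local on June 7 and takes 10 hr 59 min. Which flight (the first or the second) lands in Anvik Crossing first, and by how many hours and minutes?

the second, by 11 hours 7 minutes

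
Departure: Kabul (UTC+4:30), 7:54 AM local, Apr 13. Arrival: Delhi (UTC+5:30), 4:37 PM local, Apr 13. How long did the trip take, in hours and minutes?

Departure in UTC: 7:54 AM − 4:30 = 3:24 AM on Apr 13.
Arrival in UTC: 4:37 PM − 5:30 = 11:07 AM on Apr 13.
Elapsed = 11:07 AM − 3:24 AM = 7 hours 43 minutes.

7 hours 43 minutes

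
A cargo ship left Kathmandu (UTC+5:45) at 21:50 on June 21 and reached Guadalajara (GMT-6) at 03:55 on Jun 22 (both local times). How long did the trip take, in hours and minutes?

17 hours 50 minutes

Departure in UTC: 21:50 − 5:45 = 16:05 on Jun 21.
Arrival in UTC: 03:55 + 6:00 = 09:55 on Jun 22.
Elapsed = 09:55 − 16:05 (+1 day) = 17 hours 50 minutes.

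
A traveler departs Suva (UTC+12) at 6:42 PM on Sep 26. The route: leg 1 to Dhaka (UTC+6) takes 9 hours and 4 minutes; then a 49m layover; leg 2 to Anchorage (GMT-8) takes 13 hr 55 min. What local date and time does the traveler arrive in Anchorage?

Convert departure to UTC: 6:42 PM − 12:00 = 6:42 AM UTC on Sep 26.
Add 9 hours and 4 minutes leg 1 → 3:46 PM UTC.
Add 49 minutes layover in Dhaka → 4:35 PM UTC.
Add 13 hours 55 minutes leg 2 → 6:30 AM UTC (Sep 27).
Anchorage is UTC−8:00, so local arrival = 6:30 AM − 8:00 = 10:30 PM on Sep 26.

10:30 PM on September 26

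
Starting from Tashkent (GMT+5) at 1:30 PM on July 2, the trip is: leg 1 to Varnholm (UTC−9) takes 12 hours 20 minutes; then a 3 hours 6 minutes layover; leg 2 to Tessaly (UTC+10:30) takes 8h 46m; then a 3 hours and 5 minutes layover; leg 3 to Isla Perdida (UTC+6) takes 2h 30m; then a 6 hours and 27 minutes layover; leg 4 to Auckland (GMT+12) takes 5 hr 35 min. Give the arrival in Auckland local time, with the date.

Convert departure to UTC: 1:30 PM − 5:00 = 8:30 AM UTC on Jul 2.
Add 12 hours and 20 minutes leg 1 → 8:50 PM UTC.
Add 3 hours and 6 minutes layover in Varnholm → 11:56 PM UTC.
Add 8 hours and 46 minutes leg 2 → 8:42 AM UTC (Jul 3).
Add 3 hours 5 minutes layover in Tessaly → 11:47 AM UTC.
Add 2 hours and 30 minutes leg 3 → 2:17 PM UTC.
Add 6 hours and 27 minutes layover in Isla Perdida → 8:44 PM UTC.
Add 5 hours and 35 minutes leg 4 → 2:19 AM UTC (Jul 4).
Auckland is UTC+12:00, so local arrival = 2:19 AM + 12:00 = 2:19 PM on Jul 4.

2:19 PM on Jul 4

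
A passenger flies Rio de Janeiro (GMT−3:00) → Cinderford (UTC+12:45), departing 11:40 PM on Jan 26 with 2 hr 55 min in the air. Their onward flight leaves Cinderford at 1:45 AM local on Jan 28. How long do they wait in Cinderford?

Convert departure to UTC: 11:40 PM + 3:00 = 2:40 AM UTC on Jan 27.
Add 2 hours 55 minutes flight time → 5:35 AM UTC.
Cinderford is UTC+12:45, so local arrival = 5:35 AM + 12:45 = 6:20 PM on Jan 27.
Layover = 1:45 AM − 6:20 PM (+1 day) = 7 hours 25 minutes.

7 hours 25 minutes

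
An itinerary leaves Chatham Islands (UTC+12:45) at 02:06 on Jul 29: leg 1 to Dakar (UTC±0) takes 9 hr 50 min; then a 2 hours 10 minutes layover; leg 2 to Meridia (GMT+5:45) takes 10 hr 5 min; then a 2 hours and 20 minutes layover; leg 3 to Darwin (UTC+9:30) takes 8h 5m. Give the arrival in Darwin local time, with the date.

Convert departure to UTC: 02:06 − 12:45 = 13:21 UTC on Jul 28.
Add 9 hours 50 minutes leg 1 → 23:11 UTC.
Add 2 hours and 10 minutes layover in Dakar → 01:21 UTC (Jul 29).
Add 10 hours and 5 minutes leg 2 → 11:26 UTC.
Add 2 hours 20 minutes layover in Meridia → 13:46 UTC.
Add 8 hours 5 minutes leg 3 → 21:51 UTC.
Darwin is UTC+9:30, so local arrival = 21:51 + 9:30 = 07:21 on Jul 30.

07:21 on Jul 30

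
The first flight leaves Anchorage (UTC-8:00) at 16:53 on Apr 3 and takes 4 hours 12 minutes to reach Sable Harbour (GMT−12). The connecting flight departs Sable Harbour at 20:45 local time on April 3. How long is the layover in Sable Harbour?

3 hours 40 minutes

Convert departure to UTC: 16:53 + 8:00 = 00:53 UTC on Apr 4.
Add 4 hours and 12 minutes flight time → 05:05 UTC.
Sable Harbour is UTC−12:00, so local arrival = 05:05 − 12:00 = 17:05 on Apr 3.
Layover = 20:45 − 17:05 = 3 hours 40 minutes.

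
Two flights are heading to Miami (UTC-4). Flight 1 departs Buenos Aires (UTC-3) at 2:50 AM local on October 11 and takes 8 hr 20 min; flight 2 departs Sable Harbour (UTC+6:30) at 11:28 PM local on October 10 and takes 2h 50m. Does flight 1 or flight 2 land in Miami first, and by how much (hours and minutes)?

the second, by 18 hours 22 minutes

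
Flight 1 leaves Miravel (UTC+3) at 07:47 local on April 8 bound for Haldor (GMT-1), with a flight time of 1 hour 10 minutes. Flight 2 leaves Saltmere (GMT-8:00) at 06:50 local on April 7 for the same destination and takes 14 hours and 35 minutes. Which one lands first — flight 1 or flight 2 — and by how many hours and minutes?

Flight 1 in UTC: 07:47 − 3:00 = 04:47 on Apr 8.
+1 hour and 10 minutes → arrive 05:57 UTC on Apr 8.
Flight 2 in UTC: 06:50 + 8:00 = 14:50 on Apr 7.
+14 hours 35 minutes → arrive 05:25 UTC on Apr 8.
Flight 2 lands earlier by 32 minutes.

the second, by 32 minutes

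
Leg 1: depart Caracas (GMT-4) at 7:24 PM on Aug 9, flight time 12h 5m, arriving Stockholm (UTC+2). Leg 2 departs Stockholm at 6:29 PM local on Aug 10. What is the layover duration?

5 hours

Convert departure to UTC: 7:24 PM + 4:00 = 11:24 PM UTC on Aug 9.
Add 12 hours 5 minutes flight time → 11:29 AM UTC (Aug 10).
Stockholm is UTC+2:00, so local arrival = 11:29 AM + 2:00 = 1:29 PM on Aug 10.
Layover = 6:29 PM − 1:29 PM = 5 hours.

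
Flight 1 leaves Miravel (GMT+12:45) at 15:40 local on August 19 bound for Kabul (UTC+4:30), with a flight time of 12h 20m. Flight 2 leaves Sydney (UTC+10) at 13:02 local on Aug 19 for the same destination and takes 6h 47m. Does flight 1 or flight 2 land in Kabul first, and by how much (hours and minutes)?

the second, by 5 hours 26 minutes

Flight 1 in UTC: 15:40 − 12:45 = 02:55 on Aug 19.
+12 hours and 20 minutes → arrive 15:15 UTC on Aug 19.
Flight 2 in UTC: 13:02 − 10:00 = 03:02 on Aug 19.
+6 hours 47 minutes → arrive 09:49 UTC on Aug 19.
Flight 2 lands earlier by 5 hours 26 minutes.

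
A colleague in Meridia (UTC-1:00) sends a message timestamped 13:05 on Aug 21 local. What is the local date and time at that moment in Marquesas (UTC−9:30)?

In UTC: 13:05 + 1:00 = 14:05 on Aug 21.
Marquesas is UTC−9:30: 14:05 − 9:30 = 04:35 on Aug 21.

04:35 on August 21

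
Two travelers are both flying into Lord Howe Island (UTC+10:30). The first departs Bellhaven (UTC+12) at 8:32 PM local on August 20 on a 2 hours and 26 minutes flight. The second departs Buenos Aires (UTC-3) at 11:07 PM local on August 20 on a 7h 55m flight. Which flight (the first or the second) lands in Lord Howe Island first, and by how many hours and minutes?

Flight 1 in UTC: 8:32 PM − 12:00 = 8:32 AM on Aug 20.
+2 hours and 26 minutes → arrive 10:58 AM UTC on Aug 20.
Flight 2 in UTC: 11:07 PM + 3:00 = 2:07 AM on Aug 21.
+7 hours and 55 minutes → arrive 10:02 AM UTC on Aug 21.
Flight 1 lands earlier by 23 hours 4 minutes.

the first, by 23 hours 4 minutes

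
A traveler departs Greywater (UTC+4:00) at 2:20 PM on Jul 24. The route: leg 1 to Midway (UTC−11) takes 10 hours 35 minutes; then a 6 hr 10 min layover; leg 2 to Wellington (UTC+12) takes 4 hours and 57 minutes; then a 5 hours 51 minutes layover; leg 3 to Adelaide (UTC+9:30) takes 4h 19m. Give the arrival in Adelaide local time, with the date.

3:42 AM on July 26

Convert departure to UTC: 2:20 PM − 4:00 = 10:20 AM UTC on Jul 24.
Add 10 hours and 35 minutes leg 1 → 8:55 PM UTC.
Add 6 hours 10 minutes layover in Midway → 3:05 AM UTC (Jul 25).
Add 4 hours 57 minutes leg 2 → 8:02 AM UTC.
Add 5 hours 51 minutes layover in Wellington → 1:53 PM UTC.
Add 4 hours 19 minutes leg 3 → 6:12 PM UTC.
Adelaide is UTC+9:30, so local arrival = 6:12 PM + 9:30 = 3:42 AM on Jul 26.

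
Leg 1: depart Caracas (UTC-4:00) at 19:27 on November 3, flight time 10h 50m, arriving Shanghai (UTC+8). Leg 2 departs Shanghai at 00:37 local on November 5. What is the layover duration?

6 hours 20 minutes

Convert departure to UTC: 19:27 + 4:00 = 23:27 UTC on Nov 3.
Add 10 hours and 50 minutes flight time → 10:17 UTC (Nov 4).
Shanghai is UTC+8:00, so local arrival = 10:17 + 8:00 = 18:17 on Nov 4.
Layover = 00:37 − 18:17 (+1 day) = 6 hours 20 minutes.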